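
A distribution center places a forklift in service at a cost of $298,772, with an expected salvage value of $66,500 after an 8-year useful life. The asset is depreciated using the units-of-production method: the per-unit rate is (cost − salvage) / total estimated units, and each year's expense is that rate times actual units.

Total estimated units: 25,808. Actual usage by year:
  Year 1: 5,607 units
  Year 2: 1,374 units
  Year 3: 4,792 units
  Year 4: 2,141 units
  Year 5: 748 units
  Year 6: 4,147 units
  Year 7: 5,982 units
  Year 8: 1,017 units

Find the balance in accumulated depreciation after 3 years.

$105,957

Depreciable base = $298,772 − $66,500 = $232,272.
Rate = $232,272 / 25,808 units = $9 per unit.
Year 1: 5,607 × $9 = $50,463. Book value $248,309.
Year 2: 1,374 × $9 = $12,366. Book value $235,943.
Year 3: 4,792 × $9 = $43,128. Book value $192,815.
Accumulated through year 3 = $298,772 − $192,815 = $105,957.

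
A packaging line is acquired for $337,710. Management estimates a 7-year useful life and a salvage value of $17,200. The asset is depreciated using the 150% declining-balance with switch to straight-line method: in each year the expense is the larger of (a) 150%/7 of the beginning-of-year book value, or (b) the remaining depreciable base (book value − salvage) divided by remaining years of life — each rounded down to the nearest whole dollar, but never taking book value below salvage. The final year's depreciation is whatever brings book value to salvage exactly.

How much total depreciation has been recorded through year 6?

$283,857

Depreciable base = $337,710 − $17,200 = $320,510.
Year 1: DB = ⌊$337,710 × 150%/7⌋ = $72,366; SL = ⌊$320,510/7⌋ = $45,787 → take DB $72,366. Book value $265,344.
Year 2: DB = ⌊$265,344 × 150%/7⌋ = $56,859; SL = ⌊$248,144/6⌋ = $41,357 → take DB $56,859. Book value $208,485.
Year 3: DB = ⌊$208,485 × 150%/7⌋ = $44,675; SL = ⌊$191,285/5⌋ = $38,257 → take DB $44,675. Book value $163,810.
Year 4: DB = ⌊$163,810 × 150%/7⌋ = $35,102; SL = ⌊$146,610/4⌋ = $36,652 → take SL $36,652. Book value $127,158.
Year 5: DB = ⌊$127,158 × 150%/7⌋ = $27,248; SL = ⌊$109,958/3⌋ = $36,652 → take SL $36,652. Book value $90,506.
Year 6: DB = ⌊$90,506 × 150%/7⌋ = $19,394; SL = ⌊$73,306/2⌋ = $36,653 → take SL $36,653. Book value $53,853.
Accumulated through year 6 = $337,710 − $53,853 = $283,857.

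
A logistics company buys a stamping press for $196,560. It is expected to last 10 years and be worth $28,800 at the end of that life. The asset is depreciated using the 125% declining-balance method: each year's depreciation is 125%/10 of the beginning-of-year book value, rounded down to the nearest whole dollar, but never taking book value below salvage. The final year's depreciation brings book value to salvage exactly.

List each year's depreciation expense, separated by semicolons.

Depreciable base = $196,560 − $28,800 = $167,760.
Year 1: ⌊$196,560 × 125%/10⌋ = $24,570. Book value $171,990.
Year 2: ⌊$171,990 × 125%/10⌋ = $21,498. Book value $150,492.
Year 3: ⌊$150,492 × 125%/10⌋ = $18,811. Book value $131,681.
Year 4: ⌊$131,681 × 125%/10⌋ = $16,460. Book value $115,221.
Year 5: ⌊$115,221 × 125%/10⌋ = $14,402. Book value $100,819.
Year 6: ⌊$100,819 × 125%/10⌋ = $12,602. Book value $88,217.
Year 7: ⌊$88,217 × 125%/10⌋ = $11,027. Book value $77,190.
Year 8: ⌊$77,190 × 125%/10⌋ = $9,648. Book value $67,542.
Year 9: ⌊$67,542 × 125%/10⌋ = $8,442. Book value $59,100.
Year 10 (final): $59,100 − $28,800 = $30,300. Book value $28,800.

$24,570; $21,498; $18,811; $16,460; $14,402; $12,602; $11,027; $9,648; $8,442; $30,300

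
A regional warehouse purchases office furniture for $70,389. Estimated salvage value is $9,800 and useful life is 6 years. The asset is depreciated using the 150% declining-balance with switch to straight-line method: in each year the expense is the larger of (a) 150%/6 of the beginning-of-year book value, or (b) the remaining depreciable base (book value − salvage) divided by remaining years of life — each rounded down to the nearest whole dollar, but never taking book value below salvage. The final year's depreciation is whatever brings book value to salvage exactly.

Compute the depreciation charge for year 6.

Depreciable base = $70,389 − $9,800 = $60,589.
Year 1: DB = ⌊$70,389 × 150%/6⌋ = $17,597; SL = ⌊$60,589/6⌋ = $10,098 → take DB $17,597. Book value $52,792.
Year 2: DB = ⌊$52,792 × 150%/6⌋ = $13,198; SL = ⌊$42,992/5⌋ = $8,598 → take DB $13,198. Book value $39,594.
Year 3: DB = ⌊$39,594 × 150%/6⌋ = $9,898; SL = ⌊$29,794/4⌋ = $7,448 → take DB $9,898. Book value $29,696.
Year 4: DB = ⌊$29,696 × 150%/6⌋ = $7,424; SL = ⌊$19,896/3⌋ = $6,632 → take DB $7,424. Book value $22,272.
Year 5: DB = ⌊$22,272 × 150%/6⌋ = $5,568; SL = ⌊$12,472/2⌋ = $6,236 → take SL $6,236. Book value $16,036.
Year 6 (final): $16,036 − $9,800 = $6,236. Book value $9,800.

$6,236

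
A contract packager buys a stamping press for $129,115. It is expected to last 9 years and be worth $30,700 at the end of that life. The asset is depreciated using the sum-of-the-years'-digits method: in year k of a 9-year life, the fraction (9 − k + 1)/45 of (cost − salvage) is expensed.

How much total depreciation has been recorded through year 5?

$76,545

Depreciable base = $129,115 − $30,700 = $98,415.
Sum of the years' digits = 9+8+7+6+5+4+3+2+1 = 45.
Year 1: $98,415 × 9/45 = $19,683. Book value $109,432.
Year 2: $98,415 × 8/45 = $17,496. Book value $91,936.
Year 3: $98,415 × 7/45 = $15,309. Book value $76,627.
Year 4: $98,415 × 6/45 = $13,122. Book value $63,505.
Year 5: $98,415 × 5/45 = $10,935. Book value $52,570.
Accumulated through year 5 = $129,115 − $52,570 = $76,545.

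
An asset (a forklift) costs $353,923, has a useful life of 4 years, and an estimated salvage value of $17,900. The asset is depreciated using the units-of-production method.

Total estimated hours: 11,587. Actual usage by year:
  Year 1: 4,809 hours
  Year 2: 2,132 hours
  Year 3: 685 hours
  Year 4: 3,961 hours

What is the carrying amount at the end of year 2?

Depreciable base = $353,923 − $17,900 = $336,023.
Rate = $336,023 / 11,587 hours = $29 per hour.
Year 1: 4,809 × $29 = $139,461. Book value $214,462.
Year 2: 2,132 × $29 = $61,828. Book value $152,634.

$152,634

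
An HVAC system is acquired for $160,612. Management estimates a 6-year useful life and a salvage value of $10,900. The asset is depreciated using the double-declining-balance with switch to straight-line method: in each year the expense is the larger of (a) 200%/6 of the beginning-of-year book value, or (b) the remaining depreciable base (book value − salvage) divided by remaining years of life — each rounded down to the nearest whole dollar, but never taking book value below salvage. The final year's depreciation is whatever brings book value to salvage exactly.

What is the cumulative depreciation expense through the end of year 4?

$128,885

Depreciable base = $160,612 − $10,900 = $149,712.
Year 1: DB = ⌊$160,612 × 200%/6⌋ = $53,537; SL = ⌊$149,712/6⌋ = $24,952 → take DB $53,537. Book value $107,075.
Year 2: DB = ⌊$107,075 × 200%/6⌋ = $35,691; SL = ⌊$96,175/5⌋ = $19,235 → take DB $35,691. Book value $71,384.
Year 3: DB = ⌊$71,384 × 200%/6⌋ = $23,794; SL = ⌊$60,484/4⌋ = $15,121 → take DB $23,794. Book value $47,590.
Year 4: DB = ⌊$47,590 × 200%/6⌋ = $15,863; SL = ⌊$36,690/3⌋ = $12,230 → take DB $15,863. Book value $31,727.
Accumulated through year 4 = $160,612 − $31,727 = $128,885.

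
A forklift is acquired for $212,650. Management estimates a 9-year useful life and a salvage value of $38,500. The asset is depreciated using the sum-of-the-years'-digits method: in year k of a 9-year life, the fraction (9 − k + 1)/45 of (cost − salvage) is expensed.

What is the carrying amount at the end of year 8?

Depreciable base = $212,650 − $38,500 = $174,150.
Sum of the years' digits = 9+8+7+6+5+4+3+2+1 = 45.
Year 1: $174,150 × 9/45 = $34,830. Book value $177,820.
Year 2: $174,150 × 8/45 = $30,960. Book value $146,860.
Year 3: $174,150 × 7/45 = $27,090. Book value $119,770.
Year 4: $174,150 × 6/45 = $23,220. Book value $96,550.
Year 5: $174,150 × 5/45 = $19,350. Book value $77,200.
Year 6: $174,150 × 4/45 = $15,480. Book value $61,720.
Year 7: $174,150 × 3/45 = $11,610. Book value $50,110.
Year 8: $174,150 × 2/45 = $7,740. Book value $42,370.

$42,370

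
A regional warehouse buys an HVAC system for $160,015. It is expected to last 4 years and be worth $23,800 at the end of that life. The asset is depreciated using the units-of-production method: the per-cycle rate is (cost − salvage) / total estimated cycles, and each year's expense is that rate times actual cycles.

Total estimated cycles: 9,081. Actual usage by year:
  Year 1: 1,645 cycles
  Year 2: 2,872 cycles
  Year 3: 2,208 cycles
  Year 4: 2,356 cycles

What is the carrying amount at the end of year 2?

$92,260

Depreciable base = $160,015 − $23,800 = $136,215.
Rate = $136,215 / 9,081 cycles = $15 per cycle.
Year 1: 1,645 × $15 = $24,675. Book value $135,340.
Year 2: 2,872 × $15 = $43,080. Book value $92,260.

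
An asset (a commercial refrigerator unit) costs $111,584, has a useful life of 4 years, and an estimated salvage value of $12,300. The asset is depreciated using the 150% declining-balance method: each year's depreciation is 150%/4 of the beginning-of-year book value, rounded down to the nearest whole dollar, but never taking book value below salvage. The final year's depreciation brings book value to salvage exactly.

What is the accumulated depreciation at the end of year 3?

Depreciable base = $111,584 − $12,300 = $99,284.
Year 1: ⌊$111,584 × 150%/4⌋ = $41,844. Book value $69,740.
Year 2: ⌊$69,740 × 150%/4⌋ = $26,152. Book value $43,588.
Year 3: ⌊$43,588 × 150%/4⌋ = $16,345. Book value $27,243.
Accumulated through year 3 = $111,584 − $27,243 = $84,341.

$84,341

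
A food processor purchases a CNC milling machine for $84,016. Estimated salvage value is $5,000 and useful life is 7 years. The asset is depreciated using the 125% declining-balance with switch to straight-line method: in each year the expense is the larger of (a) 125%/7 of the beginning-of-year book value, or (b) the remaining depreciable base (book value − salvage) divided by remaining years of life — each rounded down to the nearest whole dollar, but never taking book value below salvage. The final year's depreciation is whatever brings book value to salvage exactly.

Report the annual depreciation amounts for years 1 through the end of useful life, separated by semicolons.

Depreciable base = $84,016 − $5,000 = $79,016.
Year 1: DB = ⌊$84,016 × 125%/7⌋ = $15,002; SL = ⌊$79,016/7⌋ = $11,288 → take DB $15,002. Book value $69,014.
Year 2: DB = ⌊$69,014 × 125%/7⌋ = $12,323; SL = ⌊$64,014/6⌋ = $10,669 → take DB $12,323. Book value $56,691.
Year 3: DB = ⌊$56,691 × 125%/7⌋ = $10,123; SL = ⌊$51,691/5⌋ = $10,338 → take SL $10,338. Book value $46,353.
Year 4: DB = ⌊$46,353 × 125%/7⌋ = $8,277; SL = ⌊$41,353/4⌋ = $10,338 → take SL $10,338. Book value $36,015.
Year 5: DB = ⌊$36,015 × 125%/7⌋ = $6,431; SL = ⌊$31,015/3⌋ = $10,338 → take SL $10,338. Book value $25,677.
Year 6: DB = ⌊$25,677 × 125%/7⌋ = $4,585; SL = ⌊$20,677/2⌋ = $10,338 → take SL $10,338. Book value $15,339.
Year 7 (final): $15,339 − $5,000 = $10,339. Book value $5,000.

$15,002; $12,323; $10,338; $10,338; $10,338; $10,338; $10,339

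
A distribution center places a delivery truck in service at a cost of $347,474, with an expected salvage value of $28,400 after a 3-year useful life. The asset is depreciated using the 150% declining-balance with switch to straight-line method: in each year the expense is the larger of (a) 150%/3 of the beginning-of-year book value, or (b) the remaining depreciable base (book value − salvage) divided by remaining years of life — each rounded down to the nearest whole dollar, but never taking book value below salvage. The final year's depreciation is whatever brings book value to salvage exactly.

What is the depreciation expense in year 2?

$86,868

Depreciable base = $347,474 − $28,400 = $319,074.
Year 1: DB = ⌊$347,474 × 150%/3⌋ = $173,737; SL = ⌊$319,074/3⌋ = $106,358 → take DB $173,737. Book value $173,737.
Year 2: DB = ⌊$173,737 × 150%/3⌋ = $86,868; SL = ⌊$145,337/2⌋ = $72,668 → take DB $86,868. Book value $86,869.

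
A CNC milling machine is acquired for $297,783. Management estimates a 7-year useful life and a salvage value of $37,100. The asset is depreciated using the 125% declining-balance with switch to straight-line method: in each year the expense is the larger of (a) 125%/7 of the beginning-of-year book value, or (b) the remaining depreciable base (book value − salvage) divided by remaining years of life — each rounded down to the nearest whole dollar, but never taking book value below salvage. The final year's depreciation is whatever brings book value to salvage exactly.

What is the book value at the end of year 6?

Depreciable base = $297,783 − $37,100 = $260,683.
Year 1: DB = ⌊$297,783 × 125%/7⌋ = $53,175; SL = ⌊$260,683/7⌋ = $37,240 → take DB $53,175. Book value $244,608.
Year 2: DB = ⌊$244,608 × 125%/7⌋ = $43,680; SL = ⌊$207,508/6⌋ = $34,584 → take DB $43,680. Book value $200,928.
Year 3: DB = ⌊$200,928 × 125%/7⌋ = $35,880; SL = ⌊$163,828/5⌋ = $32,765 → take DB $35,880. Book value $165,048.
Year 4: DB = ⌊$165,048 × 125%/7⌋ = $29,472; SL = ⌊$127,948/4⌋ = $31,987 → take SL $31,987. Book value $133,061.
Year 5: DB = ⌊$133,061 × 125%/7⌋ = $23,760; SL = ⌊$95,961/3⌋ = $31,987 → take SL $31,987. Book value $101,074.
Year 6: DB = ⌊$101,074 × 125%/7⌋ = $18,048; SL = ⌊$63,974/2⌋ = $31,987 → take SL $31,987. Book value $69,087.

$69,087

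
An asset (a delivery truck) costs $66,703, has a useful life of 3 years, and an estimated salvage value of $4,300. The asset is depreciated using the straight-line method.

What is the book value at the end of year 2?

Depreciable base = $66,703 − $4,300 = $62,403.
Annual expense = $62,403 / 3 = $20,801.
End of year 1: book value $45,902.
End of year 2: book value $25,101.

$25,101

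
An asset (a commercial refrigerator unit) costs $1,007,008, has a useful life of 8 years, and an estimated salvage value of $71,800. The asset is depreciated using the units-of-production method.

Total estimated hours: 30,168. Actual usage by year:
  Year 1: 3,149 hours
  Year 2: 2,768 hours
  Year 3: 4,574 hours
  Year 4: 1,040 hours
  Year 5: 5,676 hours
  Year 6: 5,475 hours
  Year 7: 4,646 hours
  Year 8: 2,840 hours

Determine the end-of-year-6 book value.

$303,866

Depreciable base = $1,007,008 − $71,800 = $935,208.
Rate = $935,208 / 30,168 hours = $31 per hour.
Year 1: 3,149 × $31 = $97,619. Book value $909,389.
Year 2: 2,768 × $31 = $85,808. Book value $823,581.
Year 3: 4,574 × $31 = $141,794. Book value $681,787.
Year 4: 1,040 × $31 = $32,240. Book value $649,547.
Year 5: 5,676 × $31 = $175,956. Book value $473,591.
Year 6: 5,475 × $31 = $169,725. Book value $303,866.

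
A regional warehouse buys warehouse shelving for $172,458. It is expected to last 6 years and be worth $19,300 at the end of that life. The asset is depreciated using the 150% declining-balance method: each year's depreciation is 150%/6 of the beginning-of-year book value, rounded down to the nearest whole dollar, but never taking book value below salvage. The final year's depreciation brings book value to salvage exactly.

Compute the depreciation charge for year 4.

Depreciable base = $172,458 − $19,300 = $153,158.
Year 1: ⌊$172,458 × 150%/6⌋ = $43,114. Book value $129,344.
Year 2: ⌊$129,344 × 150%/6⌋ = $32,336. Book value $97,008.
Year 3: ⌊$97,008 × 150%/6⌋ = $24,252. Book value $72,756.
Year 4: ⌊$72,756 × 150%/6⌋ = $18,189. Book value $54,567.

$18,189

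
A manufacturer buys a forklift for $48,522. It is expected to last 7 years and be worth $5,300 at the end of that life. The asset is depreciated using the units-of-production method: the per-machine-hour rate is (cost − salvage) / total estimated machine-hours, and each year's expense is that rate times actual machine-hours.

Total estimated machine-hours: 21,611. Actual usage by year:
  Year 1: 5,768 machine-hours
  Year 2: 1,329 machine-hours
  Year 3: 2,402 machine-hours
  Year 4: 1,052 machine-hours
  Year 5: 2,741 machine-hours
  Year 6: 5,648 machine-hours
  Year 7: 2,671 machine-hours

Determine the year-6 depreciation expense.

$11,296

Depreciable base = $48,522 − $5,300 = $43,222.
Rate = $43,222 / 21,611 machine-hours = $2 per machine-hour.
Year 1: 5,768 × $2 = $11,536. Book value $36,986.
Year 2: 1,329 × $2 = $2,658. Book value $34,328.
Year 3: 2,402 × $2 = $4,804. Book value $29,524.
Year 4: 1,052 × $2 = $2,104. Book value $27,420.
Year 5: 2,741 × $2 = $5,482. Book value $21,938.
Year 6: 5,648 × $2 = $11,296. Book value $10,642.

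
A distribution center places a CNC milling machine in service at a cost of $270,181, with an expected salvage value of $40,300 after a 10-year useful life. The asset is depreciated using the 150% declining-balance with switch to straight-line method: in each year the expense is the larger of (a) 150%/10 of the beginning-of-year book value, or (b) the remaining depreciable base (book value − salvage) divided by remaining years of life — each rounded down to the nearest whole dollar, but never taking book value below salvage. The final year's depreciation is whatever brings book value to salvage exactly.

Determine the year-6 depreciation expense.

$17,982

Depreciable base = $270,181 − $40,300 = $229,881.
Year 1: DB = ⌊$270,181 × 150%/10⌋ = $40,527; SL = ⌊$229,881/10⌋ = $22,988 → take DB $40,527. Book value $229,654.
Year 2: DB = ⌊$229,654 × 150%/10⌋ = $34,448; SL = ⌊$189,354/9⌋ = $21,039 → take DB $34,448. Book value $195,206.
Year 3: DB = ⌊$195,206 × 150%/10⌋ = $29,280; SL = ⌊$154,906/8⌋ = $19,363 → take DB $29,280. Book value $165,926.
Year 4: DB = ⌊$165,926 × 150%/10⌋ = $24,888; SL = ⌊$125,626/7⌋ = $17,946 → take DB $24,888. Book value $141,038.
Year 5: DB = ⌊$141,038 × 150%/10⌋ = $21,155; SL = ⌊$100,738/6⌋ = $16,789 → take DB $21,155. Book value $119,883.
Year 6: DB = ⌊$119,883 × 150%/10⌋ = $17,982; SL = ⌊$79,583/5⌋ = $15,916 → take DB $17,982. Book value $101,901.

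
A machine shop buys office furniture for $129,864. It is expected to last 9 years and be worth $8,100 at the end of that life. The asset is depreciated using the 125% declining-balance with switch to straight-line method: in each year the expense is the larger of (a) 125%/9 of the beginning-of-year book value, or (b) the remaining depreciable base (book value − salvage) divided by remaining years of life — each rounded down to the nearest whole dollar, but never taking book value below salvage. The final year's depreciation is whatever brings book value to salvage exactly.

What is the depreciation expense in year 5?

Depreciable base = $129,864 − $8,100 = $121,764.
Year 1: DB = ⌊$129,864 × 125%/9⌋ = $18,036; SL = ⌊$121,764/9⌋ = $13,529 → take DB $18,036. Book value $111,828.
Year 2: DB = ⌊$111,828 × 125%/9⌋ = $15,531; SL = ⌊$103,728/8⌋ = $12,966 → take DB $15,531. Book value $96,297.
Year 3: DB = ⌊$96,297 × 125%/9⌋ = $13,374; SL = ⌊$88,197/7⌋ = $12,599 → take DB $13,374. Book value $82,923.
Year 4: DB = ⌊$82,923 × 125%/9⌋ = $11,517; SL = ⌊$74,823/6⌋ = $12,470 → take SL $12,470. Book value $70,453.
Year 5: DB = ⌊$70,453 × 125%/9⌋ = $9,785; SL = ⌊$62,353/5⌋ = $12,470 → take SL $12,470. Book value $57,983.

$12,470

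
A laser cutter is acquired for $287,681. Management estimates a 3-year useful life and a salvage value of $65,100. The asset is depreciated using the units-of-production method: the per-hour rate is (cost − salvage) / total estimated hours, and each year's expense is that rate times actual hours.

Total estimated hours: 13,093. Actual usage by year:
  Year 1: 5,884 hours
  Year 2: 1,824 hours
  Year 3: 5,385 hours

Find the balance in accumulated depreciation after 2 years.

Depreciable base = $287,681 − $65,100 = $222,581.
Rate = $222,581 / 13,093 hours = $17 per hour.
Year 1: 5,884 × $17 = $100,028. Book value $187,653.
Year 2: 1,824 × $17 = $31,008. Book value $156,645.
Accumulated through year 2 = $287,681 − $156,645 = $131,036.

$131,036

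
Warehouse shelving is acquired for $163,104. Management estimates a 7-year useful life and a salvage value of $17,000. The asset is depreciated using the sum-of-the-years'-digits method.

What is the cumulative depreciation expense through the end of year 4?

$114,796

Depreciable base = $163,104 − $17,000 = $146,104.
Sum of the years' digits = 7+6+5+4+3+2+1 = 28.
Year 1: $146,104 × 7/28 = $36,526. Book value $126,578.
Year 2: $146,104 × 6/28 = $31,308. Book value $95,270.
Year 3: $146,104 × 5/28 = $26,090. Book value $69,180.
Year 4: $146,104 × 4/28 = $20,872. Book value $48,308.
Accumulated through year 4 = $163,104 − $48,308 = $114,796.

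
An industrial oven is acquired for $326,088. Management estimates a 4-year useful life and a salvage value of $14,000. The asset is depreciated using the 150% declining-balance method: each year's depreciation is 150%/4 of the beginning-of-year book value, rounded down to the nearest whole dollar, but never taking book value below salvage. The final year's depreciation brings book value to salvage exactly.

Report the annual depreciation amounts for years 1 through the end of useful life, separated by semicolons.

Depreciable base = $326,088 − $14,000 = $312,088.
Year 1: ⌊$326,088 × 150%/4⌋ = $122,283. Book value $203,805.
Year 2: ⌊$203,805 × 150%/4⌋ = $76,426. Book value $127,379.
Year 3: ⌊$127,379 × 150%/4⌋ = $47,767. Book value $79,612.
Year 4 (final): $79,612 − $14,000 = $65,612. Book value $14,000.

$122,283; $76,426; $47,767; $65,612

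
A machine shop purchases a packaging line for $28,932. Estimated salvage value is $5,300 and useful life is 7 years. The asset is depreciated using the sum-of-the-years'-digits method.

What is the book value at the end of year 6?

Depreciable base = $28,932 − $5,300 = $23,632.
Sum of the years' digits = 7+6+5+4+3+2+1 = 28.
Year 1: $23,632 × 7/28 = $5,908. Book value $23,024.
Year 2: $23,632 × 6/28 = $5,064. Book value $17,960.
Year 3: $23,632 × 5/28 = $4,220. Book value $13,740.
Year 4: $23,632 × 4/28 = $3,376. Book value $10,364.
Year 5: $23,632 × 3/28 = $2,532. Book value $7,832.
Year 6: $23,632 × 2/28 = $1,688. Book value $6,144.

$6,144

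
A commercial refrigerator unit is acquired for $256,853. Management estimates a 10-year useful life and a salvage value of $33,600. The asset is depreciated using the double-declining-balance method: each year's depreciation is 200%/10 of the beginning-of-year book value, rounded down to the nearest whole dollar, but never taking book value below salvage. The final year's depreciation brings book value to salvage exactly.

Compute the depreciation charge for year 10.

Depreciable base = $256,853 − $33,600 = $223,253.
Year 1: ⌊$256,853 × 200%/10⌋ = $51,370. Book value $205,483.
Year 2: ⌊$205,483 × 200%/10⌋ = $41,096. Book value $164,387.
Year 3: ⌊$164,387 × 200%/10⌋ = $32,877. Book value $131,510.
Year 4: ⌊$131,510 × 200%/10⌋ = $26,302. Book value $105,208.
Year 5: ⌊$105,208 × 200%/10⌋ = $21,041. Book value $84,167.
Year 6: ⌊$84,167 × 200%/10⌋ = $16,833. Book value $67,334.
Year 7: ⌊$67,334 × 200%/10⌋ = $13,466. Book value $53,868.
Year 8: ⌊$53,868 × 200%/10⌋ = $10,773. Book value $43,095.
Year 9: ⌊$43,095 × 200%/10⌋ = $8,619. Book value $34,476.
Year 10 (final): $34,476 − $33,600 = $876. Book value $33,600.

$876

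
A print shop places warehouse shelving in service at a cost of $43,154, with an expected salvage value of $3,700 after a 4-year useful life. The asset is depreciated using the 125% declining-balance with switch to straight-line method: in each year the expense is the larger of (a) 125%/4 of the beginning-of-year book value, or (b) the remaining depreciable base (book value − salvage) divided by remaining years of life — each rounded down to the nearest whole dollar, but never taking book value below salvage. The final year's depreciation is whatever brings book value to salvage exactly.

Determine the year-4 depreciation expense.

Depreciable base = $43,154 − $3,700 = $39,454.
Year 1: DB = ⌊$43,154 × 125%/4⌋ = $13,485; SL = ⌊$39,454/4⌋ = $9,863 → take DB $13,485. Book value $29,669.
Year 2: DB = ⌊$29,669 × 125%/4⌋ = $9,271; SL = ⌊$25,969/3⌋ = $8,656 → take DB $9,271. Book value $20,398.
Year 3: DB = ⌊$20,398 × 125%/4⌋ = $6,374; SL = ⌊$16,698/2⌋ = $8,349 → take SL $8,349. Book value $12,049.
Year 4 (final): $12,049 − $3,700 = $8,349. Book value $3,700.

$8,349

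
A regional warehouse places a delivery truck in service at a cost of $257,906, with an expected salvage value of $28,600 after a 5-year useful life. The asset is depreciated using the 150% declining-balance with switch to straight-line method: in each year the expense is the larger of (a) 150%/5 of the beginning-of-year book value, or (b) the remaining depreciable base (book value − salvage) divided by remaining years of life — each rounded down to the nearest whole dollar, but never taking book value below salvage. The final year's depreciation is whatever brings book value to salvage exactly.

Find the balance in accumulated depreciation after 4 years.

Depreciable base = $257,906 − $28,600 = $229,306.
Year 1: DB = ⌊$257,906 × 150%/5⌋ = $77,371; SL = ⌊$229,306/5⌋ = $45,861 → take DB $77,371. Book value $180,535.
Year 2: DB = ⌊$180,535 × 150%/5⌋ = $54,160; SL = ⌊$151,935/4⌋ = $37,983 → take DB $54,160. Book value $126,375.
Year 3: DB = ⌊$126,375 × 150%/5⌋ = $37,912; SL = ⌊$97,775/3⌋ = $32,591 → take DB $37,912. Book value $88,463.
Year 4: DB = ⌊$88,463 × 150%/5⌋ = $26,538; SL = ⌊$59,863/2⌋ = $29,931 → take SL $29,931. Book value $58,532.
Accumulated through year 4 = $257,906 − $58,532 = $199,374.

$199,374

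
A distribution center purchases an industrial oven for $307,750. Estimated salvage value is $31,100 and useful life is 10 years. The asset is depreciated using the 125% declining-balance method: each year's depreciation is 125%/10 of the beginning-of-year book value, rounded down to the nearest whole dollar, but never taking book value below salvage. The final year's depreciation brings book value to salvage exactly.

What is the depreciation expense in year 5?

Depreciable base = $307,750 − $31,100 = $276,650.
Year 1: ⌊$307,750 × 125%/10⌋ = $38,468. Book value $269,282.
Year 2: ⌊$269,282 × 125%/10⌋ = $33,660. Book value $235,622.
Year 3: ⌊$235,622 × 125%/10⌋ = $29,452. Book value $206,170.
Year 4: ⌊$206,170 × 125%/10⌋ = $25,771. Book value $180,399.
Year 5: ⌊$180,399 × 125%/10⌋ = $22,549. Book value $157,850.

$22,549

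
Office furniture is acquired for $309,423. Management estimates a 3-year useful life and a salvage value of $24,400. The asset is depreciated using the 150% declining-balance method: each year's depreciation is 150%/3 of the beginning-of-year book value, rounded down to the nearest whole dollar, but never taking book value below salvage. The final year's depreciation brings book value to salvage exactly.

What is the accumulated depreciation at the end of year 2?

$232,067

Depreciable base = $309,423 − $24,400 = $285,023.
Year 1: ⌊$309,423 × 150%/3⌋ = $154,711. Book value $154,712.
Year 2: ⌊$154,712 × 150%/3⌋ = $77,356. Book value $77,356.
Accumulated through year 2 = $309,423 − $77,356 = $232,067.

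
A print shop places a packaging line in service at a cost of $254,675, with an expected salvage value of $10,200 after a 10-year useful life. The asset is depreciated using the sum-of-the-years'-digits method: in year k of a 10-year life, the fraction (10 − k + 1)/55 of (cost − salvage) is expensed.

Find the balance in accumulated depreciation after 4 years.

Depreciable base = $254,675 − $10,200 = $244,475.
Sum of the years' digits = 10+9+8+7+6+5+4+3+2+1 = 55.
Year 1: $244,475 × 10/55 = $44,450. Book value $210,225.
Year 2: $244,475 × 9/55 = $40,005. Book value $170,220.
Year 3: $244,475 × 8/55 = $35,560. Book value $134,660.
Year 4: $244,475 × 7/55 = $31,115. Book value $103,545.
Accumulated through year 4 = $254,675 − $103,545 = $151,130.

$151,130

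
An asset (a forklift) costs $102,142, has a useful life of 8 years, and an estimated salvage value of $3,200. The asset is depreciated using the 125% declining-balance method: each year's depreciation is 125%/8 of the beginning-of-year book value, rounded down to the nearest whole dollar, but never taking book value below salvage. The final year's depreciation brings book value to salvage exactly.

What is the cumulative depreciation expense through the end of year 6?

$65,286

Depreciable base = $102,142 − $3,200 = $98,942.
Year 1: ⌊$102,142 × 125%/8⌋ = $15,959. Book value $86,183.
Year 2: ⌊$86,183 × 125%/8⌋ = $13,466. Book value $72,717.
Year 3: ⌊$72,717 × 125%/8⌋ = $11,362. Book value $61,355.
Year 4: ⌊$61,355 × 125%/8⌋ = $9,586. Book value $51,769.
Year 5: ⌊$51,769 × 125%/8⌋ = $8,088. Book value $43,681.
Year 6: ⌊$43,681 × 125%/8⌋ = $6,825. Book value $36,856.
Accumulated through year 6 = $102,142 − $36,856 = $65,286.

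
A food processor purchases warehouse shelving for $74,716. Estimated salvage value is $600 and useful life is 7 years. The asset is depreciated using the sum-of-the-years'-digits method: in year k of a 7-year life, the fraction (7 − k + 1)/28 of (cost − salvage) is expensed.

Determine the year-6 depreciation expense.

$5,294

Depreciable base = $74,716 − $600 = $74,116.
Sum of the years' digits = 7+6+5+4+3+2+1 = 28.
Year 1: $74,116 × 7/28 = $18,529. Book value $56,187.
Year 2: $74,116 × 6/28 = $15,882. Book value $40,305.
Year 3: $74,116 × 5/28 = $13,235. Book value $27,070.
Year 4: $74,116 × 4/28 = $10,588. Book value $16,482.
Year 5: $74,116 × 3/28 = $7,941. Book value $8,541.
Year 6: $74,116 × 2/28 = $5,294. Book value $3,247.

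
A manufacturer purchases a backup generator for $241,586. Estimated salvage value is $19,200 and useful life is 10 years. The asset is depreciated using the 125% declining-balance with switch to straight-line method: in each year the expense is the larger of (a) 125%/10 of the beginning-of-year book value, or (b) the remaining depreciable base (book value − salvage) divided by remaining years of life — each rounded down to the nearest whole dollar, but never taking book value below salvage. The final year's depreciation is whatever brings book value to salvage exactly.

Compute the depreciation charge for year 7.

Depreciable base = $241,586 − $19,200 = $222,386.
Year 1: DB = ⌊$241,586 × 125%/10⌋ = $30,198; SL = ⌊$222,386/10⌋ = $22,238 → take DB $30,198. Book value $211,388.
Year 2: DB = ⌊$211,388 × 125%/10⌋ = $26,423; SL = ⌊$192,188/9⌋ = $21,354 → take DB $26,423. Book value $184,965.
Year 3: DB = ⌊$184,965 × 125%/10⌋ = $23,120; SL = ⌊$165,765/8⌋ = $20,720 → take DB $23,120. Book value $161,845.
Year 4: DB = ⌊$161,845 × 125%/10⌋ = $20,230; SL = ⌊$142,645/7⌋ = $20,377 → take SL $20,377. Book value $141,468.
Year 5: DB = ⌊$141,468 × 125%/10⌋ = $17,683; SL = ⌊$122,268/6⌋ = $20,378 → take SL $20,378. Book value $121,090.
Year 6: DB = ⌊$121,090 × 125%/10⌋ = $15,136; SL = ⌊$101,890/5⌋ = $20,378 → take SL $20,378. Book value $100,712.
Year 7: DB = ⌊$100,712 × 125%/10⌋ = $12,589; SL = ⌊$81,512/4⌋ = $20,378 → take SL $20,378. Book value $80,334.

$20,378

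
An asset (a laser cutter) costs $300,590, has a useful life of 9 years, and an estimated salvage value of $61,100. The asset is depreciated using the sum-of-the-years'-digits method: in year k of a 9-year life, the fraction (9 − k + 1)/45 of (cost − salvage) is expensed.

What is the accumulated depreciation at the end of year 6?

Depreciable base = $300,590 − $61,100 = $239,490.
Sum of the years' digits = 9+8+7+6+5+4+3+2+1 = 45.
Year 1: $239,490 × 9/45 = $47,898. Book value $252,692.
Year 2: $239,490 × 8/45 = $42,576. Book value $210,116.
Year 3: $239,490 × 7/45 = $37,254. Book value $172,862.
Year 4: $239,490 × 6/45 = $31,932. Book value $140,930.
Year 5: $239,490 × 5/45 = $26,610. Book value $114,320.
Year 6: $239,490 × 4/45 = $21,288. Book value $93,032.
Accumulated through year 6 = $300,590 − $93,032 = $207,558.

$207,558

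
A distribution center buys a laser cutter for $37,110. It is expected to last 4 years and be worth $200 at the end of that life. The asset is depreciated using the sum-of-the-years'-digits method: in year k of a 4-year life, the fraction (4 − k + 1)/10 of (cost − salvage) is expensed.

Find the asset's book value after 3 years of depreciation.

Depreciable base = $37,110 − $200 = $36,910.
Sum of the years' digits = 4+3+2+1 = 10.
Year 1: $36,910 × 4/10 = $14,764. Book value $22,346.
Year 2: $36,910 × 3/10 = $11,073. Book value $11,273.
Year 3: $36,910 × 2/10 = $7,382. Book value $3,891.

$3,891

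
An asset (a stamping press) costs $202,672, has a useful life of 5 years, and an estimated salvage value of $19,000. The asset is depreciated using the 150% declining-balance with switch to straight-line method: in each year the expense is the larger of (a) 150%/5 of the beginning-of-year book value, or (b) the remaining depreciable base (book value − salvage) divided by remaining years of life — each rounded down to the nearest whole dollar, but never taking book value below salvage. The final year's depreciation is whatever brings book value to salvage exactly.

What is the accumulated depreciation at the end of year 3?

Depreciable base = $202,672 − $19,000 = $183,672.
Year 1: DB = ⌊$202,672 × 150%/5⌋ = $60,801; SL = ⌊$183,672/5⌋ = $36,734 → take DB $60,801. Book value $141,871.
Year 2: DB = ⌊$141,871 × 150%/5⌋ = $42,561; SL = ⌊$122,871/4⌋ = $30,717 → take DB $42,561. Book value $99,310.
Year 3: DB = ⌊$99,310 × 150%/5⌋ = $29,793; SL = ⌊$80,310/3⌋ = $26,770 → take DB $29,793. Book value $69,517.
Accumulated through year 3 = $202,672 − $69,517 = $133,155.

$133,155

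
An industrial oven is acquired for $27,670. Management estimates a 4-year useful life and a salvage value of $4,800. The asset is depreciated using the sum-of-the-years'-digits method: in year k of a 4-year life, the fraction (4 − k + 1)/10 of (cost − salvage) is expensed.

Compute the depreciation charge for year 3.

$4,574

Depreciable base = $27,670 − $4,800 = $22,870.
Sum of the years' digits = 4+3+2+1 = 10.
Year 1: $22,870 × 4/10 = $9,148. Book value $18,522.
Year 2: $22,870 × 3/10 = $6,861. Book value $11,661.
Year 3: $22,870 × 2/10 = $4,574. Book value $7,087.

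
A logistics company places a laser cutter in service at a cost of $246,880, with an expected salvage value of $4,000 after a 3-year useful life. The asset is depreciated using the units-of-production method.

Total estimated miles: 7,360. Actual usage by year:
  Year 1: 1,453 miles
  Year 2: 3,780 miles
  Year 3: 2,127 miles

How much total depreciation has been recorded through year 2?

$172,689

Depreciable base = $246,880 − $4,000 = $242,880.
Rate = $242,880 / 7,360 miles = $33 per mile.
Year 1: 1,453 × $33 = $47,949. Book value $198,931.
Year 2: 3,780 × $33 = $124,740. Book value $74,191.
Accumulated through year 2 = $246,880 − $74,191 = $172,689.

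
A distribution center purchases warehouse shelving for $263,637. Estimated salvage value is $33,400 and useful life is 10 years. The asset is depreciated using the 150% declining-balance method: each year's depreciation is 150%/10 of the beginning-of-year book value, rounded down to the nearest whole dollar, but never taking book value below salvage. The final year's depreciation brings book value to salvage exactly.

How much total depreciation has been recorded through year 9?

$202,571

Depreciable base = $263,637 − $33,400 = $230,237.
Year 1: ⌊$263,637 × 150%/10⌋ = $39,545. Book value $224,092.
Year 2: ⌊$224,092 × 150%/10⌋ = $33,613. Book value $190,479.
Year 3: ⌊$190,479 × 150%/10⌋ = $28,571. Book value $161,908.
Year 4: ⌊$161,908 × 150%/10⌋ = $24,286. Book value $137,622.
Year 5: ⌊$137,622 × 150%/10⌋ = $20,643. Book value $116,979.
Year 6: ⌊$116,979 × 150%/10⌋ = $17,546. Book value $99,433.
Year 7: ⌊$99,433 × 150%/10⌋ = $14,914. Book value $84,519.
Year 8: ⌊$84,519 × 150%/10⌋ = $12,677. Book value $71,842.
Year 9: ⌊$71,842 × 150%/10⌋ = $10,776. Book value $61,066.
Accumulated through year 9 = $263,637 − $61,066 = $202,571.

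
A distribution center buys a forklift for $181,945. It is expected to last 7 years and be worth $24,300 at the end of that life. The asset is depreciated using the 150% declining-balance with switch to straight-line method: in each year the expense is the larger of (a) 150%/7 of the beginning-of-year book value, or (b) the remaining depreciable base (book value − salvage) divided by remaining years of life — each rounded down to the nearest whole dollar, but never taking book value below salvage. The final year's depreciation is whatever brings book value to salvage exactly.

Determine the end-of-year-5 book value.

$54,330

Depreciable base = $181,945 − $24,300 = $157,645.
Year 1: DB = ⌊$181,945 × 150%/7⌋ = $38,988; SL = ⌊$157,645/7⌋ = $22,520 → take DB $38,988. Book value $142,957.
Year 2: DB = ⌊$142,957 × 150%/7⌋ = $30,633; SL = ⌊$118,657/6⌋ = $19,776 → take DB $30,633. Book value $112,324.
Year 3: DB = ⌊$112,324 × 150%/7⌋ = $24,069; SL = ⌊$88,024/5⌋ = $17,604 → take DB $24,069. Book value $88,255.
Year 4: DB = ⌊$88,255 × 150%/7⌋ = $18,911; SL = ⌊$63,955/4⌋ = $15,988 → take DB $18,911. Book value $69,344.
Year 5: DB = ⌊$69,344 × 150%/7⌋ = $14,859; SL = ⌊$45,044/3⌋ = $15,014 → take SL $15,014. Book value $54,330.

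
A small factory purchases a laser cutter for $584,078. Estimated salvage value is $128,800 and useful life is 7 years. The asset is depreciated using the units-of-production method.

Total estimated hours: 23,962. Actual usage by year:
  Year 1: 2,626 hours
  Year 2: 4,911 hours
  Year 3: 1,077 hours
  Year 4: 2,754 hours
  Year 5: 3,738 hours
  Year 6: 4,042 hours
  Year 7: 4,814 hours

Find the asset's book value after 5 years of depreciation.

$297,064

Depreciable base = $584,078 − $128,800 = $455,278.
Rate = $455,278 / 23,962 hours = $19 per hour.
Year 1: 2,626 × $19 = $49,894. Book value $534,184.
Year 2: 4,911 × $19 = $93,309. Book value $440,875.
Year 3: 1,077 × $19 = $20,463. Book value $420,412.
Year 4: 2,754 × $19 = $52,326. Book value $368,086.
Year 5: 3,738 × $19 = $71,022. Book value $297,064.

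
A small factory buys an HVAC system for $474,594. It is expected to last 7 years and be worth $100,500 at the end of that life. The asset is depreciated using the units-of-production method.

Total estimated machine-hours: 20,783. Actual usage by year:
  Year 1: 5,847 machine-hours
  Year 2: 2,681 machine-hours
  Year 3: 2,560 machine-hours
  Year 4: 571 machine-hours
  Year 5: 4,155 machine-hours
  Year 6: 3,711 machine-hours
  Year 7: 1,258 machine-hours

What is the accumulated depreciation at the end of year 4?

Depreciable base = $474,594 − $100,500 = $374,094.
Rate = $374,094 / 20,783 machine-hours = $18 per machine-hour.
Year 1: 5,847 × $18 = $105,246. Book value $369,348.
Year 2: 2,681 × $18 = $48,258. Book value $321,090.
Year 3: 2,560 × $18 = $46,080. Book value $275,010.
Year 4: 571 × $18 = $10,278. Book value $264,732.
Accumulated through year 4 = $474,594 − $264,732 = $209,862.

$209,862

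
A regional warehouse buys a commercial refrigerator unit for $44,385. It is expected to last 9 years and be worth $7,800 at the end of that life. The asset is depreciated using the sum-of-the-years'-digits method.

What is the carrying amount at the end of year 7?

$10,239

Depreciable base = $44,385 − $7,800 = $36,585.
Sum of the years' digits = 9+8+7+6+5+4+3+2+1 = 45.
Year 1: $36,585 × 9/45 = $7,317. Book value $37,068.
Year 2: $36,585 × 8/45 = $6,504. Book value $30,564.
Year 3: $36,585 × 7/45 = $5,691. Book value $24,873.
Year 4: $36,585 × 6/45 = $4,878. Book value $19,995.
Year 5: $36,585 × 5/45 = $4,065. Book value $15,930.
Year 6: $36,585 × 4/45 = $3,252. Book value $12,678.
Year 7: $36,585 × 3/45 = $2,439. Book value $10,239.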